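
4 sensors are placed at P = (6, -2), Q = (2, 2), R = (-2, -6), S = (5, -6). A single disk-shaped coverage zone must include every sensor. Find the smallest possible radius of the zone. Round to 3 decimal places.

4.776

The minimum enclosing circle of a finite set is fixed by two of the points (as a diameter) or three (as a circumcircle).
The minimum enclosing circle is determined by three boundary points: Q, R, S.
Their circumcentre is (1.5, -2.75) with r² = 22.8125.
The farthest remaining point P is at distance² 20.8125 ≤ 22.8125.
r = √(22.8125) ≈ 4.776.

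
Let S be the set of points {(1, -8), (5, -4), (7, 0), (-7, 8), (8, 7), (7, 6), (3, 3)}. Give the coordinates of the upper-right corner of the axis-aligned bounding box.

(8, 8)

x-range [-7, 8], y-range [-8, 8].
The upper-right corner is (8, 8).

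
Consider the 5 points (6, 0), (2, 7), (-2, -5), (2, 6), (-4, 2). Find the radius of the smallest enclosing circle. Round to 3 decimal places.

6.325

A smallest enclosing disk is always determined by at most three of the input points on its boundary.
The farthest pair is (2, 7)–(-2, -5) with squared distance 160. The circle on this segment as diameter has centre (0, 1) and r² = 160/4 = 40.
Check (6, 0): distance² to centre = 37 ≤ 40, so it lies inside.
All remaining points lie in this disk, and no smaller disk contains both endpoints, so this is the minimum enclosing circle.
r = √40 ≈ 6.325.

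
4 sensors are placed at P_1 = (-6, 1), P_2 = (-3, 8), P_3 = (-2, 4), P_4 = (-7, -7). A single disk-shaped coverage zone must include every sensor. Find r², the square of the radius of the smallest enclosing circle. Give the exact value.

A smallest enclosing disk is always determined by at most three of the input points on its boundary.
The farthest pair is P_2–P_4 with squared distance 241. The circle on this segment as diameter has centre (-5, 0.5) and r² = 241/4 = 60.25.
Check P_1: distance² to centre = 1.25 ≤ 60.25, so it lies inside.
All remaining points lie in this disk, and no smaller disk contains both endpoints, so this is the minimum enclosing circle.

60.25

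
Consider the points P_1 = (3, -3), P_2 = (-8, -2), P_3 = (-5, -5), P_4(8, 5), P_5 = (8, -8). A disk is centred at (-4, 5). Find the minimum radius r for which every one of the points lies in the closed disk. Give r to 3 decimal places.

17.692

The required radius is the distance from (-4, 5) to the farthest point.
Squared distances: 113, 65, 101, 144, 313.
Maximum is 313, attained at P_5.
r = √313 ≈ 17.692.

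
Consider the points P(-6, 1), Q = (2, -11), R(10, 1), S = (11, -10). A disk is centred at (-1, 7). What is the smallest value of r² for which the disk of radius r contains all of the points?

The required radius is the distance from (-1, 7) to the farthest point.
Squared distances: 61, 333, 157, 433.
Maximum is 433, attained at S.

433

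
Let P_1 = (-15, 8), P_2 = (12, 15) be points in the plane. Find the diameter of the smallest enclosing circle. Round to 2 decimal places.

27.89

The smallest circle enclosing two points has them as diameter endpoints.
Centre = midpoint = (-1.5, 11.5); r² = |P_1P_2|²/4 = 778/4 = 194.5.
Diameter = 2r = 2√(194.5) ≈ 27.89.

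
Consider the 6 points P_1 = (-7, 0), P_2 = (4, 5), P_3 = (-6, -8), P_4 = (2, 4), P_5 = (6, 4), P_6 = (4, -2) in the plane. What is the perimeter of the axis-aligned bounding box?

52

Width = max x − min x = 6 − (-7) = 13.
Height = max y − min y = 5 − (-8) = 13.
Perimeter = 2(13 + 13) = 52.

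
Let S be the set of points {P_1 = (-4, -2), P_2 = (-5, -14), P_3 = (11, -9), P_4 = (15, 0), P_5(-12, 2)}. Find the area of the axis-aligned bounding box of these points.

432

x ranges over [-12, 15], width 27.
y ranges over [-14, 2], height 16.
Area = 27 × 16 = 432.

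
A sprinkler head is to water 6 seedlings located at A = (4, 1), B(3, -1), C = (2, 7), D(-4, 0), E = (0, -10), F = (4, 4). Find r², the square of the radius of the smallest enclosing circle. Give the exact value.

73.25

A smallest enclosing disk is always determined by at most three of the input points on its boundary.
The farthest pair is C–E with squared distance 293. The circle on this segment as diameter has centre (1, -1.5) and r² = 293/4 = 73.25.
Check A: distance² to centre = 15.25 ≤ 73.25, so it lies inside.
All remaining points lie in this disk, and no smaller disk contains both endpoints, so this is the minimum enclosing circle.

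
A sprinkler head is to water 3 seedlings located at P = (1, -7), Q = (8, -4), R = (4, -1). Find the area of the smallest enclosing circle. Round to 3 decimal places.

47.059

Side lengths²: PQ² = 58, PR² = 45, QR² = 25.
Since PQ² = 58 < 45 + 25 = 70, the triangle is acute, so the smallest enclosing circle is the circumcircle.
Circumcentre = (93/22, -107/22), r² = 3625/242.
Area = π·r² = π·3625/242 ≈ 47.059.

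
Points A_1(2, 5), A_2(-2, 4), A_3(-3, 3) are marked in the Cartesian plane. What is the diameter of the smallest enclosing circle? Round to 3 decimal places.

Side lengths²: A_1A_2² = 17, A_1A_3² = 29, A_2A_3² = 2.
Since A_1A_3² = 29 ≥ 17 + 2 = 19, the angle opposite A_1A_3 is not acute, so the smallest enclosing circle has A_1A_3 as diameter.
Centre = midpoint of A_1A_3 = (-0.5, 4), r² = 29/4 = 7.25.
Diameter = 2r = 2√(7.25) ≈ 5.385.

5.385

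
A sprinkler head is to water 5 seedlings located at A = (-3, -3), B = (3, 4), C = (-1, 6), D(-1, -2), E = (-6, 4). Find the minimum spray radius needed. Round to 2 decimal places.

The minimum enclosing circle of a finite set is fixed by two of the points (as a diameter) or three (as a circumcircle).
The minimum enclosing circle is determined by three boundary points: A, B, E.
Their circumcentre is (-1.5, 25/14) with r² = 2465/98.
The farthest remaining point C is at distance² 1765/98 ≤ 2465/98.
r = √(2465/98) ≈ 5.02.

5.02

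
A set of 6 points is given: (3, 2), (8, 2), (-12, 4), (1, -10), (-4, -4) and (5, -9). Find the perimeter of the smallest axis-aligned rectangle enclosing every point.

Width = max x − min x = 8 − (-12) = 20.
Height = max y − min y = 4 − (-10) = 14.
Perimeter = 2(20 + 14) = 68.

68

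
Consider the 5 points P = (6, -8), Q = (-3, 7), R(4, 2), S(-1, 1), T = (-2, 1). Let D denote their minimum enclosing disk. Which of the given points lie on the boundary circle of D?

The minimum enclosing circle of a finite set is fixed by two of the points (as a diameter) or three (as a circumcircle).
The farthest pair is P–Q with squared distance 306. The circle on this segment as diameter has centre (1.5, -0.5) and r² = 306/4 = 76.5.
Check R: distance² to centre = 12.5 ≤ 76.5, so it lies inside.
All remaining points lie in this disk, and no smaller disk contains both endpoints, so this is the minimum enclosing circle.
The points at distance exactly r from the centre are P, Q — 2 points.

P, Q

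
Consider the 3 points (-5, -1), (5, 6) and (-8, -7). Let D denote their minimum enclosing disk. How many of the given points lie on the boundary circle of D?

Call the three points A, B, C in the order given.
Side lengths²: AB² = 149, AC² = 45, BC² = 338.
Since BC² = 338 ≥ 149 + 45 = 194, the angle opposite BC is not acute, so the smallest enclosing circle has BC as diameter.
Centre = midpoint of BC = (-1.5, -0.5), r² = 338/4 = 84.5.
The points at distance exactly r from the centre are (5, 6), (-8, -7) — 2 points.

2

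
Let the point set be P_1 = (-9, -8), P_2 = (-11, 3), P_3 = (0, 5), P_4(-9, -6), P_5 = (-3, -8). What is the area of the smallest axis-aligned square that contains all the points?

169

The bounding box has width 11 and height 13.
An axis-aligned square enclosing the set must have side ≥ max(width, height).
So the minimum side is max(11, 13) = 13.
Area = 13² = 169.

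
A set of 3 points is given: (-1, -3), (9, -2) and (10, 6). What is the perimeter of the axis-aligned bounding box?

Width = max x − min x = 10 − (-1) = 11.
Height = max y − min y = 6 − (-3) = 9.
Perimeter = 2(11 + 9) = 40.

40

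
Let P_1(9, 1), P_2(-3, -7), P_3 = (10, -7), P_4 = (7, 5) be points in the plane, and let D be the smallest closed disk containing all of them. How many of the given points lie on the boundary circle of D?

A smallest enclosing disk is always determined by at most three of the input points on its boundary.
The minimum enclosing circle is determined by three boundary points: P_2, P_3, P_4.
Their circumcentre is (3.5, -2.25) with r² = 64.8125.
The farthest remaining point P_1 is at distance² 40.8125 ≤ 64.8125.
The points at distance exactly r from the centre are P_2, P_3, P_4 — 3 points.

3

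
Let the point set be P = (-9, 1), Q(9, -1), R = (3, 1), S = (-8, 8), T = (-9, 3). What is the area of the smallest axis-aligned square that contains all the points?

324

The bounding box has width 18 and height 9.
An axis-aligned square enclosing the set must have side ≥ max(width, height).
So the minimum side is max(18, 9) = 18.
Area = 18² = 324.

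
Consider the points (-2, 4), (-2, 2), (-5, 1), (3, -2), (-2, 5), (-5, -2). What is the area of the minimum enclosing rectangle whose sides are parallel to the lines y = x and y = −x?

In coordinates u = x + y, v = x − y the rectangle is axis-aligned; the map (x,y)→(u,v) scales areas by 2.
u-values: 2, 0, -4, 1, 3, -7; range = 3 − (-7) = 10.
v-values: -6, -4, -6, 5, -7, -3; range = 5 − (-7) = 12.
Area = (10 × 12) / 2 = 60.

60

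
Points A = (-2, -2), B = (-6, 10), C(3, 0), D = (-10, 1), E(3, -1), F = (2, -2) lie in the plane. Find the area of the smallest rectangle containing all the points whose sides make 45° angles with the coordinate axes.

130

In coordinates u = x + y, v = x − y the rectangle is axis-aligned; the map (x,y)→(u,v) scales areas by 2.
u-values: -4, 4, 3, -9, 2, 0; range = 4 − (-9) = 13.
v-values: 0, -16, 3, -11, 4, 4; range = 4 − (-16) = 20.
Area = (13 × 20) / 2 = 130.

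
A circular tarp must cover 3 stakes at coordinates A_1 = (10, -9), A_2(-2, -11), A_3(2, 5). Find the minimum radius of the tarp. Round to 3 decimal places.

8.791

Side lengths²: A_1A_2² = 148, A_1A_3² = 260, A_2A_3² = 272.
Since A_2A_3² = 272 < 260 + 148 = 408, the triangle is acute, so the smallest enclosing circle is the circumcircle.
Circumcentre = (68/23, -86/23), r² = 40885/529.
r = √(40885/529) ≈ 8.791.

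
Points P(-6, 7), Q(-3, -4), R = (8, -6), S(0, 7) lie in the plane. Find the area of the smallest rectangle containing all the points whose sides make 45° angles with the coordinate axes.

189

In coordinates u = x + y, v = x − y the rectangle is axis-aligned; the map (x,y)→(u,v) scales areas by 2.
u-values: 1, -7, 2, 7; range = 7 − (-7) = 14.
v-values: -13, 1, 14, -7; range = 14 − (-13) = 27.
Area = (14 × 27) / 2 = 189.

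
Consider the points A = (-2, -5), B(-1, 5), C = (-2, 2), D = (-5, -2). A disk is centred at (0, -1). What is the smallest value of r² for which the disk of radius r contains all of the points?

The required radius is the distance from (0, -1) to the farthest point.
Squared distances: 20, 37, 13, 26.
Maximum is 37, attained at B.

37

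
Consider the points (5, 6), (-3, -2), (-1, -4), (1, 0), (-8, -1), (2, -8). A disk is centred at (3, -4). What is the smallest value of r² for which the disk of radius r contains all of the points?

The required radius is the distance from (3, -4) to the farthest point.
Squared distances: 104, 40, 16, 20, 130, 17.
Maximum is 130, attained at (-8, -1).

130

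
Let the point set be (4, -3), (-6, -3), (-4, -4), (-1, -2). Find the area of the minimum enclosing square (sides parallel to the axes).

The bounding box has width 10 and height 2.
An axis-aligned square enclosing the set must have side ≥ max(width, height).
So the minimum side is max(10, 2) = 10.
Area = 10² = 100.

100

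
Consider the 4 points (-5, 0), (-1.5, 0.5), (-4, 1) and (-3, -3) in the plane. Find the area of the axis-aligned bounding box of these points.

14

x ranges over [-5, -1.5], width 3.5.
y ranges over [-3, 1], height 4.
Area = 3.5 × 4 = 14.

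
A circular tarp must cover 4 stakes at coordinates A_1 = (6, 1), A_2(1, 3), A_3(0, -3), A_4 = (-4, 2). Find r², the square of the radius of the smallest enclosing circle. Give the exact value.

The minimum enclosing circle of a finite set is fixed by two of the points (as a diameter) or three (as a circumcircle).
The farthest pair is A_1–A_4 with squared distance 101. The circle on this segment as diameter has centre (1, 1.5) and r² = 101/4 = 25.25.
Check A_2: distance² to centre = 2.25 ≤ 25.25, so it lies inside.
All remaining points lie in this disk, and no smaller disk contains both endpoints, so this is the minimum enclosing circle.

25.25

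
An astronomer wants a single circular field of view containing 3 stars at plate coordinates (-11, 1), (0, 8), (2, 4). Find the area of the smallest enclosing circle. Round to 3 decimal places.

Call the three points A, B, C in the order given.
Side lengths²: AB² = 170, AC² = 178, BC² = 20.
Since AC² = 178 < 170 + 20 = 190, the triangle is acute, so the smallest enclosing circle is the circumcircle.
Circumcentre = (-135/29, 92/29), r² = 37825/841.
Area = π·r² = π·37825/841 ≈ 141.297.

141.297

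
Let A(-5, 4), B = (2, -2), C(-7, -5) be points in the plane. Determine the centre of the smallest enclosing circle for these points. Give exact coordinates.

Side lengths²: AB² = 85, AC² = 85, BC² = 90.
Since BC² = 90 < 85 + 85 = 170, the triangle is acute, so the smallest enclosing circle is the circumcircle.
Circumcentre = (-3.3, -1.1), r² = 28.9.
Centre = (-3.3, -1.1).

(-3.3, -1.1)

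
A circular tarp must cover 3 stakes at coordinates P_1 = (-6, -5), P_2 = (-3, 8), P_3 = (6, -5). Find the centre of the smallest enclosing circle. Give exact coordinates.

Side lengths²: P_1P_2² = 178, P_1P_3² = 144, P_2P_3² = 250.
Since P_2P_3² = 250 < 178 + 144 = 322, the triangle is acute, so the smallest enclosing circle is the circumcircle.
Circumcentre = (0, 6/13), r² = 11125/169.
Centre = (0, 6/13).

(0, 6/13)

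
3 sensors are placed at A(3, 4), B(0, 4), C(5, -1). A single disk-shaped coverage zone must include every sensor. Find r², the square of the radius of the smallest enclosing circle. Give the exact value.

12.5

Side lengths²: AB² = 9, AC² = 29, BC² = 50.
Since BC² = 50 ≥ 29 + 9 = 38, the angle opposite BC is not acute, so the smallest enclosing circle has BC as diameter.
Centre = midpoint of BC = (2.5, 1.5), r² = 50/4 = 12.5.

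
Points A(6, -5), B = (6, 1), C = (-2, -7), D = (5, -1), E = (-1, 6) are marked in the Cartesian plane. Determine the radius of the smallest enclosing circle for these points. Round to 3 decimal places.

6.872

A smallest enclosing disk is always determined by at most three of the input points on its boundary.
The minimum enclosing circle is determined by three boundary points: A, C, E.
Their circumcentre is (2/3, -2/3) with r² = 425/9.
The farthest remaining point B is at distance² 281/9 ≤ 425/9.
r = √(425/9) ≈ 6.872.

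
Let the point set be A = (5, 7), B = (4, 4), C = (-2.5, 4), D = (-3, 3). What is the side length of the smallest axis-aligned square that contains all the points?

The bounding box has width 8 and height 4.
An axis-aligned square enclosing the set must have side ≥ max(width, height).
So the minimum side is max(8, 4) = 8.

8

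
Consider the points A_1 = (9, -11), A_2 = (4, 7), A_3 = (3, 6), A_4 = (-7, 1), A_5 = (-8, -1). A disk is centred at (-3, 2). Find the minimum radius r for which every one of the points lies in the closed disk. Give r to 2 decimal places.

The required radius is the distance from (-3, 2) to the farthest point.
Squared distances: 313, 74, 52, 17, 34.
Maximum is 313, attained at A_1.
r = √313 ≈ 17.69.

17.69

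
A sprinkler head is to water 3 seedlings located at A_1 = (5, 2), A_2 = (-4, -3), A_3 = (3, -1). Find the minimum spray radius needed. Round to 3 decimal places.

Side lengths²: A_1A_2² = 106, A_1A_3² = 13, A_2A_3² = 53.
Since A_1A_2² = 106 ≥ 53 + 13 = 66, the angle opposite A_1A_2 is not acute, so the smallest enclosing circle has A_1A_2 as diameter.
Centre = midpoint of A_1A_2 = (0.5, -0.5), r² = 106/4 = 26.5.
r = √(26.5) ≈ 5.148.

5.148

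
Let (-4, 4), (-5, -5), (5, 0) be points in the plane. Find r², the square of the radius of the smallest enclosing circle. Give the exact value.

19885/578

Call the three points A, B, C in the order given.
Side lengths²: AB² = 82, AC² = 97, BC² = 125.
Since BC² = 125 < 97 + 82 = 179, the triangle is acute, so the smallest enclosing circle is the circumcircle.
Circumcentre = (-27/34, -31/34), r² = 19885/578.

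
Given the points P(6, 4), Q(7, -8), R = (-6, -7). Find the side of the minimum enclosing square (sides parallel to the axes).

13

The bounding box has width 13 and height 12.
An axis-aligned square enclosing the set must have side ≥ max(width, height).
So the minimum side is max(13, 12) = 13.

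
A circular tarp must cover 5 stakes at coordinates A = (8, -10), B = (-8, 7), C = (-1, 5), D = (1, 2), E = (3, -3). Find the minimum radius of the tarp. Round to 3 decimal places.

By Welzl's lemma the MEC is supported by two points (diametrically opposite) or three points (on a circumcircle).
The farthest pair is A–B with squared distance 545. The circle on this segment as diameter has centre (0, -1.5) and r² = 545/4 = 136.25.
Check C: distance² to centre = 43.25 ≤ 136.25, so it lies inside.
All remaining points lie in this disk, and no smaller disk contains both endpoints, so this is the minimum enclosing circle.
r = √(136.25) ≈ 11.673.

11.673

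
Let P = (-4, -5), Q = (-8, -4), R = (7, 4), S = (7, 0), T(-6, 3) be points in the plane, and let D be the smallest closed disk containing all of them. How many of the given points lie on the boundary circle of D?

2

The farthest pair is Q–R with squared distance 289. The circle on this segment as diameter has centre (-0.5, 0) and r² = 289/4 = 72.25.
Check P: distance² to centre = 37.25 ≤ 72.25, so it lies inside.
All remaining points lie in this disk, and no smaller disk contains both endpoints, so this is the minimum enclosing circle.
The points at distance exactly r from the centre are Q, R — 2 points.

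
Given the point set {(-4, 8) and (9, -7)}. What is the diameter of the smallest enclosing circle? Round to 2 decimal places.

19.85

The smallest circle enclosing two points has them as diameter endpoints.
Centre = midpoint = (2.5, 0.5); r² = |(-4, 8)−(9, -7)|²/4 = 394/4 = 98.5.
Diameter = 2r = 2√(98.5) ≈ 19.85.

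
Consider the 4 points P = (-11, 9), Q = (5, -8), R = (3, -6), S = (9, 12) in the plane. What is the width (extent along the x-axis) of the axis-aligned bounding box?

20

max x = 9, min x = -11, so width = 20.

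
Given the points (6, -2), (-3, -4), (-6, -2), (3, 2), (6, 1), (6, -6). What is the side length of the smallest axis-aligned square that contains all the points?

12

The bounding box has width 12 and height 8.
An axis-aligned square enclosing the set must have side ≥ max(width, height).
So the minimum side is max(12, 8) = 12.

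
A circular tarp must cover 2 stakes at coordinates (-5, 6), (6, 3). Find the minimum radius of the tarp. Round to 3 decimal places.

5.701

The smallest circle enclosing two points has them as diameter endpoints.
Centre = midpoint = (0.5, 4.5); r² = |(-5, 6)−(6, 3)|²/4 = 130/4 = 32.5.
r = √(32.5) ≈ 5.701.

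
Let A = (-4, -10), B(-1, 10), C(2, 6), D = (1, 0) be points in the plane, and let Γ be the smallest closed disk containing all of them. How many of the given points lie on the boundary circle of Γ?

2

By Welzl's lemma the MEC is supported by two points (diametrically opposite) or three points (on a circumcircle).
The farthest pair is A–B with squared distance 409. The circle on this segment as diameter has centre (-2.5, 0) and r² = 409/4 = 102.25.
Check C: distance² to centre = 56.25 ≤ 102.25, so it lies inside.
All remaining points lie in this disk, and no smaller disk contains both endpoints, so this is the minimum enclosing circle.
The points at distance exactly r from the centre are A, B — 2 points.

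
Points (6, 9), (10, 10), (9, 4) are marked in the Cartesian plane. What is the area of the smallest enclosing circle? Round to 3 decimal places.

Call the three points A, B, C in the order given.
Side lengths²: AB² = 17, AC² = 34, BC² = 37.
Since BC² = 37 < 34 + 17 = 51, the triangle is acute, so the smallest enclosing circle is the circumcircle.
Circumcentre = (395/46, 329/46), r² = 10693/1058.
Area = π·r² = π·10693/1058 ≈ 31.751.

31.751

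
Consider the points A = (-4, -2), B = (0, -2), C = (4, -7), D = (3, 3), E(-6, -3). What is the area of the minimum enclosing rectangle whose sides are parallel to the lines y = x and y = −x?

105

In coordinates u = x + y, v = x − y the rectangle is axis-aligned; the map (x,y)→(u,v) scales areas by 2.
u-values: -6, -2, -3, 6, -9; range = 6 − (-9) = 15.
v-values: -2, 2, 11, 0, -3; range = 11 − (-3) = 14.
Area = (15 × 14) / 2 = 105.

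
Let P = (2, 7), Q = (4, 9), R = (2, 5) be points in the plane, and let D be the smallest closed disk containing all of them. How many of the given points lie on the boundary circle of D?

Side lengths²: PQ² = 8, PR² = 4, QR² = 20.
Since QR² = 20 ≥ 8 + 4 = 12, the angle opposite QR is not acute, so the smallest enclosing circle has QR as diameter.
Centre = midpoint of QR = (3, 7), r² = 20/4 = 5.
The points at distance exactly r from the centre are Q, R — 2 points.

2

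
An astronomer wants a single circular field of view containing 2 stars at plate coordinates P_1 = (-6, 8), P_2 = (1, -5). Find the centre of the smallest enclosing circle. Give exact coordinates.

The smallest circle enclosing two points has them as diameter endpoints.
Centre = midpoint = (-2.5, 1.5); r² = |P_1P_2|²/4 = 218/4 = 54.5.
Centre = (-2.5, 1.5).

(-2.5, 1.5)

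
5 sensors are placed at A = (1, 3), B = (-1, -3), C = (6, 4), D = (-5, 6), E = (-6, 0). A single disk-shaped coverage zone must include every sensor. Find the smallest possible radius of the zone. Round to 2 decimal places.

The minimum enclosing circle is determined by three boundary points: C, D, E.
Their circumcentre is (-1/34, 71/34) with r² = 23125/578.
The farthest remaining point B is at distance² 15509/578 ≤ 23125/578.
r = √(23125/578) ≈ 6.33.

6.33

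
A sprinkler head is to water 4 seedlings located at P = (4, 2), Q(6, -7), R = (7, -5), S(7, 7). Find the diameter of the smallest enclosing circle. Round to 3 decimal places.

14.036

By Welzl's lemma the MEC is supported by two points (diametrically opposite) or three points (on a circumcircle).
The farthest pair is Q–S with squared distance 197. The circle on this segment as diameter has centre (6.5, 0) and r² = 197/4 = 49.25.
Check P: distance² to centre = 10.25 ≤ 49.25, so it lies inside.
All remaining points lie in this disk, and no smaller disk contains both endpoints, so this is the minimum enclosing circle.
Diameter = 2r = 2√(49.25) ≈ 14.036.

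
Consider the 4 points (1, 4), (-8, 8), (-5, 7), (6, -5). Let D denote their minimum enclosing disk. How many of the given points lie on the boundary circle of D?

2

A smallest enclosing disk is always determined by at most three of the input points on its boundary.
The farthest pair is (-8, 8)–(6, -5) with squared distance 365. The circle on this segment as diameter has centre (-1, 1.5) and r² = 365/4 = 91.25.
Check (1, 4): distance² to centre = 10.25 ≤ 91.25, so it lies inside.
All remaining points lie in this disk, and no smaller disk contains both endpoints, so this is the minimum enclosing circle.
The points at distance exactly r from the centre are (-8, 8), (6, -5) — 2 points.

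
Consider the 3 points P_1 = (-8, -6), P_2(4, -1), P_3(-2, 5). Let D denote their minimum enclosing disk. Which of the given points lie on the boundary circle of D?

P_1, P_2, P_3

Side lengths²: P_1P_2² = 169, P_1P_3² = 157, P_2P_3² = 72.
Since P_1P_2² = 169 < 157 + 72 = 229, the triangle is acute, so the smallest enclosing circle is the circumcircle.
Circumcentre = (-93/34, -59/34), r² = 26533/578.
The points at distance exactly r from the centre are P_1, P_2, P_3 — 3 points.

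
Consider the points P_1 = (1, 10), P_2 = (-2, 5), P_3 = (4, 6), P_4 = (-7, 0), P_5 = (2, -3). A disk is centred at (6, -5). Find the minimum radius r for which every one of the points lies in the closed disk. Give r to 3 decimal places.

15.811

The required radius is the distance from (6, -5) to the farthest point.
Squared distances: 250, 164, 125, 194, 20.
Maximum is 250, attained at P_1.
r = √250 ≈ 15.811.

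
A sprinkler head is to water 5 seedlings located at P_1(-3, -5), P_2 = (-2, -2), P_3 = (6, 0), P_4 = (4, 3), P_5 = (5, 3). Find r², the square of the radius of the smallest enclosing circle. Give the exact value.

32

A smallest enclosing disk is always determined by at most three of the input points on its boundary.
The farthest pair is P_1–P_5 with squared distance 128. The circle on this segment as diameter has centre (1, -1) and r² = 128/4 = 32.
Check P_2: distance² to centre = 10 ≤ 32, so it lies inside.
All remaining points lie in this disk, and no smaller disk contains both endpoints, so this is the minimum enclosing circle.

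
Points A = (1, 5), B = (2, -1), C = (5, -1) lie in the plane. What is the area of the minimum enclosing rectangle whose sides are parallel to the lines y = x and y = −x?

In coordinates u = x + y, v = x − y the rectangle is axis-aligned; the map (x,y)→(u,v) scales areas by 2.
u-values: 6, 1, 4; range = 6 − 1 = 5.
v-values: -4, 3, 6; range = 6 − (-4) = 10.
Area = (5 × 10) / 2 = 25.

25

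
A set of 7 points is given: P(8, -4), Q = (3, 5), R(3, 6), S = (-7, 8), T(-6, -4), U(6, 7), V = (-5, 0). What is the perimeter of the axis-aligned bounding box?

Width = max x − min x = 8 − (-7) = 15.
Height = max y − min y = 8 − (-4) = 12.
Perimeter = 2(15 + 12) = 54.

54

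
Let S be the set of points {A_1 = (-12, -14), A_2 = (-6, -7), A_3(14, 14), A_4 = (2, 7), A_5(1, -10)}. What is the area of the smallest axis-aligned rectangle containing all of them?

x ranges over [-12, 14], width 26.
y ranges over [-14, 14], height 28.
Area = 26 × 28 = 728.

728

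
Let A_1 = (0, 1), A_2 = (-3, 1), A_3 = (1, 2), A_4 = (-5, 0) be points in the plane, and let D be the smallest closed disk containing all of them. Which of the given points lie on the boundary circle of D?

The minimum enclosing circle of a finite set is fixed by two of the points (as a diameter) or three (as a circumcircle).
The farthest pair is A_3–A_4 with squared distance 40. The circle on this segment as diameter has centre (-2, 1) and r² = 40/4 = 10.
Check A_1: distance² to centre = 4 ≤ 10, so it lies inside.
All remaining points lie in this disk, and no smaller disk contains both endpoints, so this is the minimum enclosing circle.
The points at distance exactly r from the centre are A_3, A_4 — 2 points.

A_3, A_4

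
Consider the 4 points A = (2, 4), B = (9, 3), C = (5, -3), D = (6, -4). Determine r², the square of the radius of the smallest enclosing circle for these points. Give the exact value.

A smallest enclosing disk is always determined by at most three of the input points on its boundary.
The minimum enclosing circle is determined by three boundary points: A, B, D.
Their circumcentre is (66/13, 7/13) with r² = 3625/169.
The farthest remaining point C is at distance² 2117/169 ≤ 3625/169.

3625/169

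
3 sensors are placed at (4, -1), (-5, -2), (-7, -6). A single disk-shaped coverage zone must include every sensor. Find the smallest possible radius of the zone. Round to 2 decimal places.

Call the three points A, B, C in the order given.
Side lengths²: AB² = 82, AC² = 146, BC² = 20.
Since AC² = 146 ≥ 82 + 20 = 102, the angle opposite AC is not acute, so the smallest enclosing circle has AC as diameter.
Centre = midpoint of AC = (-1.5, -3.5), r² = 146/4 = 36.5.
r = √(36.5) ≈ 6.04.

6.04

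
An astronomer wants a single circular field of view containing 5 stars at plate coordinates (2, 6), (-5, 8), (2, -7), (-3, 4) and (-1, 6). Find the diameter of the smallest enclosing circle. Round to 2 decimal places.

The minimum enclosing circle of a finite set is fixed by two of the points (as a diameter) or three (as a circumcircle).
The farthest pair is (-5, 8)–(2, -7) with squared distance 274. The circle on this segment as diameter has centre (-1.5, 0.5) and r² = 274/4 = 68.5.
Check (2, 6): distance² to centre = 42.5 ≤ 68.5, so it lies inside.
All remaining points lie in this disk, and no smaller disk contains both endpoints, so this is the minimum enclosing circle.
Diameter = 2r = 2√(68.5) ≈ 16.55.

16.55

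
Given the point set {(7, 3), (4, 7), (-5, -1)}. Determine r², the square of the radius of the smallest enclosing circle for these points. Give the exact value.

Call the three points A, B, C in the order given.
Side lengths²: AB² = 25, AC² = 160, BC² = 145.
Since AC² = 160 < 145 + 25 = 170, the triangle is acute, so the smallest enclosing circle is the circumcircle.
Circumcentre = (5/6, 1.5), r² = 725/18.

725/18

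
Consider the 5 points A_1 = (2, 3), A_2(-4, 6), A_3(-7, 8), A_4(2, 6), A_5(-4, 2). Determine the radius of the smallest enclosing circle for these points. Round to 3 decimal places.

5.148

The farthest pair is A_1–A_3 with squared distance 106. The circle on this segment as diameter has centre (-2.5, 5.5) and r² = 106/4 = 26.5.
Check A_2: distance² to centre = 2.5 ≤ 26.5, so it lies inside.
All remaining points lie in this disk, and no smaller disk contains both endpoints, so this is the minimum enclosing circle.
r = √(26.5) ≈ 5.148.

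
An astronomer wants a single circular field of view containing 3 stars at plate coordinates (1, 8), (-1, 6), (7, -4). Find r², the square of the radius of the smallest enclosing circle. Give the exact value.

Call the three points A, B, C in the order given.
Side lengths²: AB² = 8, AC² = 180, BC² = 164.
Since AC² = 180 ≥ 164 + 8 = 172, the angle opposite AC is not acute, so the smallest enclosing circle has AC as diameter.
Centre = midpoint of AC = (4, 2), r² = 180/4 = 45.

45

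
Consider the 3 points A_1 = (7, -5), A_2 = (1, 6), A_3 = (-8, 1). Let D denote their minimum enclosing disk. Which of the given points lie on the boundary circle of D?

A_1, A_2, A_3

Side lengths²: A_1A_2² = 157, A_1A_3² = 261, A_2A_3² = 106.
Since A_1A_3² = 261 < 157 + 106 = 263, the triangle is acute, so the smallest enclosing circle is the circumcircle.
Circumcentre = (-41/86, -167/86), r² = 241309/3698.
The points at distance exactly r from the centre are A_1, A_2, A_3 — 3 points.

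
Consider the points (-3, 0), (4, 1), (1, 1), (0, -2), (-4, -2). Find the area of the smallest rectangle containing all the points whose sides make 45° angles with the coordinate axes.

33

In coordinates u = x + y, v = x − y the rectangle is axis-aligned; the map (x,y)→(u,v) scales areas by 2.
u-values: -3, 5, 2, -2, -6; range = 5 − (-6) = 11.
v-values: -3, 3, 0, 2, -2; range = 3 − (-3) = 6.
Area = (11 × 6) / 2 = 33.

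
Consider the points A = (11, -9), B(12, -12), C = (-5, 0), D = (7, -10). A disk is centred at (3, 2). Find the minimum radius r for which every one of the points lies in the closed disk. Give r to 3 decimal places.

16.643

The required radius is the distance from (3, 2) to the farthest point.
Squared distances: 185, 277, 68, 160.
Maximum is 277, attained at B.
r = √277 ≈ 16.643.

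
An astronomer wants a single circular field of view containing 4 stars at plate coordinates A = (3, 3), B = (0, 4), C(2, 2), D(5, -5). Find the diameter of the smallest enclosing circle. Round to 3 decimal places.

By Welzl's lemma the MEC is supported by two points (diametrically opposite) or three points (on a circumcircle).
The farthest pair is B–D with squared distance 106. The circle on this segment as diameter has centre (2.5, -0.5) and r² = 106/4 = 26.5.
Check A: distance² to centre = 12.5 ≤ 26.5, so it lies inside.
All remaining points lie in this disk, and no smaller disk contains both endpoints, so this is the minimum enclosing circle.
Diameter = 2r = 2√(26.5) ≈ 10.296.

10.296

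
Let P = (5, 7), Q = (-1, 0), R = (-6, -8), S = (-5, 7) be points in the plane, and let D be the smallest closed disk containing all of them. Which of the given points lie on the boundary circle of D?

A smallest enclosing disk is always determined by at most three of the input points on its boundary.
The farthest pair is P–R with squared distance 346. The circle on this segment as diameter has centre (-0.5, -0.5) and r² = 346/4 = 86.5.
Check Q: distance² to centre = 0.5 ≤ 86.5, so it lies inside.
All remaining points lie in this disk, and no smaller disk contains both endpoints, so this is the minimum enclosing circle.
The points at distance exactly r from the centre are P, R — 2 points.

P, R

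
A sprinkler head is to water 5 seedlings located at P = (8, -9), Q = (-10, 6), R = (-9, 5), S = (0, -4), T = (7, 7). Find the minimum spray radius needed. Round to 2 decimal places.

The farthest pair is P–Q with squared distance 549. The circle on this segment as diameter has centre (-1, -1.5) and r² = 549/4 = 137.25.
Check R: distance² to centre = 106.25 ≤ 137.25, so it lies inside.
All remaining points lie in this disk, and no smaller disk contains both endpoints, so this is the minimum enclosing circle.
r = √(137.25) ≈ 11.72.

11.72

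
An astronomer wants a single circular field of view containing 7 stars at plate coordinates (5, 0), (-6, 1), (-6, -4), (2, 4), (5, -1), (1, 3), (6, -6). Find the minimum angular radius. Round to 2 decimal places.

The farthest pair is (-6, 1)–(6, -6) with squared distance 193. The circle on this segment as diameter has centre (0, -2.5) and r² = 193/4 = 48.25.
Check (5, 0): distance² to centre = 31.25 ≤ 48.25, so it lies inside.
All remaining points lie in this disk, and no smaller disk contains both endpoints, so this is the minimum enclosing circle.
r = √(48.25) ≈ 6.95.

6.95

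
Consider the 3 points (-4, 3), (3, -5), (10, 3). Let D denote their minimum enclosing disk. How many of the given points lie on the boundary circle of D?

3

Call the three points A, B, C in the order given.
Side lengths²: AB² = 113, AC² = 196, BC² = 113.
Since AC² = 196 < 113 + 113 = 226, the triangle is acute, so the smallest enclosing circle is the circumcircle.
Circumcentre = (3, 2.0625), r² = 49.87890625.
The points at distance exactly r from the centre are (-4, 3), (3, -5), (10, 3) — 3 points.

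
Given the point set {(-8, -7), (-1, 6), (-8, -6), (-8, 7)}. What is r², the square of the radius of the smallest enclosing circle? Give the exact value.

By Welzl's lemma the MEC is supported by two points (diametrically opposite) or three points (on a circumcircle).
The minimum enclosing circle is determined by three boundary points: (-8, -7), (-1, 6), (-8, 7).
Their circumcentre is (-38/7, 0) with r² = 2725/49.
The farthest remaining point (-8, -6) is at distance² 2088/49 ≤ 2725/49.

2725/49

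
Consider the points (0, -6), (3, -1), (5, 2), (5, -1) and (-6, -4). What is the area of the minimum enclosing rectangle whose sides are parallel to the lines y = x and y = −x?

68

In coordinates u = x + y, v = x − y the rectangle is axis-aligned; the map (x,y)→(u,v) scales areas by 2.
u-values: -6, 2, 7, 4, -10; range = 7 − (-10) = 17.
v-values: 6, 4, 3, 6, -2; range = 6 − (-2) = 8.
Area = (17 × 8) / 2 = 68.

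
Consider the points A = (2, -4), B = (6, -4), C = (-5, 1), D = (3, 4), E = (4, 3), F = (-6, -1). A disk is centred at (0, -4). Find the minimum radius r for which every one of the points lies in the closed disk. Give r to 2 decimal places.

8.54

The required radius is the distance from (0, -4) to the farthest point.
Squared distances: 4, 36, 50, 73, 65, 45.
Maximum is 73, attained at D.
r = √73 ≈ 8.54.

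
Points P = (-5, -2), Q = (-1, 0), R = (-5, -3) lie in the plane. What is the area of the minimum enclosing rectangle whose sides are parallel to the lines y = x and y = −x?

In coordinates u = x + y, v = x − y the rectangle is axis-aligned; the map (x,y)→(u,v) scales areas by 2.
u-values: -7, -1, -8; range = -1 − (-8) = 7.
v-values: -3, -1, -2; range = -1 − (-3) = 2.
Area = (7 × 2) / 2 = 7.

7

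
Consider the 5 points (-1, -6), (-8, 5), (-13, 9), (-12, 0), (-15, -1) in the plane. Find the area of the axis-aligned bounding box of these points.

210

x ranges over [-15, -1], width 14.
y ranges over [-6, 9], height 15.
Area = 14 × 15 = 210.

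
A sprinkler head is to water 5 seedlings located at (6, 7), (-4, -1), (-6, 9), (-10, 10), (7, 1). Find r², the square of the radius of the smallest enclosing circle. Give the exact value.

A smallest enclosing disk is always determined by at most three of the input points on its boundary.
The farthest pair is (-10, 10)–(7, 1) with squared distance 370. The circle on this segment as diameter has centre (-1.5, 5.5) and r² = 370/4 = 92.5.
Check (6, 7): distance² to centre = 58.5 ≤ 92.5, so it lies inside.
All remaining points lie in this disk, and no smaller disk contains both endpoints, so this is the minimum enclosing circle.

92.5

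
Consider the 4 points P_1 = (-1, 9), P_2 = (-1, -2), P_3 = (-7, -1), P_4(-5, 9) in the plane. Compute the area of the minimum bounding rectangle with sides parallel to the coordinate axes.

66

x ranges over [-7, -1], width 6.
y ranges over [-2, 9], height 11.
Area = 6 × 11 = 66.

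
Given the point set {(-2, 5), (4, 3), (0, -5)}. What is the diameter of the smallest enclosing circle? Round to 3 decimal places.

10.302

Call the three points A, B, C in the order given.
Side lengths²: AB² = 40, AC² = 104, BC² = 80.
Since AC² = 104 < 80 + 40 = 120, the triangle is acute, so the smallest enclosing circle is the circumcircle.
Circumcentre = (-2/7, 1/7), r² = 1300/49.
Diameter = 2r = 2√(1300/49) ≈ 10.302.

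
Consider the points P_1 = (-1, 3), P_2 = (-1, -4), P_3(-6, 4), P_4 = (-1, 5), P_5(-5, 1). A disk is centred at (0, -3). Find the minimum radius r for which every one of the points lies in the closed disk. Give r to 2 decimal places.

9.22

The required radius is the distance from (0, -3) to the farthest point.
Squared distances: 37, 2, 85, 65, 41.
Maximum is 85, attained at P_3.
r = √85 ≈ 9.22.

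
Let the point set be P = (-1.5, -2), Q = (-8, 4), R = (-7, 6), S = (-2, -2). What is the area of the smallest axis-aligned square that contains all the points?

64

The bounding box has width 6.5 and height 8.
An axis-aligned square enclosing the set must have side ≥ max(width, height).
So the minimum side is max(6.5, 8) = 8.
Area = 8² = 64.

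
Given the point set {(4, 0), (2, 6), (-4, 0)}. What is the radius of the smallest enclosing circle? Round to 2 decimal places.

Call the three points A, B, C in the order given.
Side lengths²: AB² = 40, AC² = 64, BC² = 72.
Since BC² = 72 < 64 + 40 = 104, the triangle is acute, so the smallest enclosing circle is the circumcircle.
Circumcentre = (0, 2), r² = 20.
r = √20 ≈ 4.47.

4.47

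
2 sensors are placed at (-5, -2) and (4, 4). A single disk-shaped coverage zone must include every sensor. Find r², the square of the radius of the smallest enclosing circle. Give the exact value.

29.25

The smallest circle enclosing two points has them as diameter endpoints.
Centre = midpoint = (-0.5, 1); r² = |(-5, -2)−(4, 4)|²/4 = 117/4 = 29.25.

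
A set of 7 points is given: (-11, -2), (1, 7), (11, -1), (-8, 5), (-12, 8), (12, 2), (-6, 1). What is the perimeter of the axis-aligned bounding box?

68

Width = max x − min x = 12 − (-12) = 24.
Height = max y − min y = 8 − (-2) = 10.
Perimeter = 2(24 + 10) = 68.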